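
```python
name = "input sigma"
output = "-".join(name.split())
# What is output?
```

Trace:
`name = "input sigma"` → name = 'input sigma'
`output = "-".join(name.split())` → output = 'input-sigma'
So output = 'input-sigma'

Answer: 'input-sigma'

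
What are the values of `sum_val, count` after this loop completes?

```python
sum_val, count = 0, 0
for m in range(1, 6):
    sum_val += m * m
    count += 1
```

Sum of squares and count
`sum_val, count` takes the values: (0, 0) → (1, 0) → (1, 1) → (5, 1) → (5, 2) → (14, 2) → (14, 3) → (30, 3) → (30, 4) → (55, 4) → (55, 5)

Answer: 55, 5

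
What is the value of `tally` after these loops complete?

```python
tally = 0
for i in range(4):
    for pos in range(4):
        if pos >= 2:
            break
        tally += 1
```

Inner breaks at 2, outer runs 4 times
`tally` takes the values: 0 → 1 → 2 → 3 → 4 → 5 → 6 → 7 → 8

Answer: 8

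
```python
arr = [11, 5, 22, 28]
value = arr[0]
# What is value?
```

Trace:
`arr = [11, 5, 22, 28]` → arr = [11, 5, 22, 28]
`value = arr[0]` → value = 11
So value = 11

Answer: 11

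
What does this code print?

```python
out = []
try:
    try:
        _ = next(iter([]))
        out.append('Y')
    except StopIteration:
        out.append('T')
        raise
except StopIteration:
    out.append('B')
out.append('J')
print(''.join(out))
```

Execution trace: 'T' (inner except StopIteration) → 'B' (outer except StopIteration) → 'J' (after the try/except). Output: TBJ

Answer: TBJ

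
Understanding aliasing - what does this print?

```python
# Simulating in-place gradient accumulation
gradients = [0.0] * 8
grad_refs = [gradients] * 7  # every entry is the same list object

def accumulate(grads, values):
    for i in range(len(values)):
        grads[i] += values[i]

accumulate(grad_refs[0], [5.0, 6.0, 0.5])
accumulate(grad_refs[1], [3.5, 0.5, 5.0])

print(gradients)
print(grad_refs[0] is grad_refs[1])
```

Key concept: gradient accumulation aliasing.
Step by step:
`gradients = [0.0] * 8` → gradients = [0.0, 0.0, 0.0, 0.0, 0.0, 0.0, 0.0, 0.0]
`grad_refs = [gradients] * 7` → grad_refs = [[0.0, 0.0, 0.0, 0.0, 0.0, 0.0, 0.0, 0.0], [0.0, 0.0, 0.0, 0.0, 0.0, 0.0, 0.0, 0.0], [0.0, 0.0, 0.0, 0.0, 0.0, 0.0, 0.0, 0.0], [0.0, 0.0, 0.0, 0.0, 0.0, 0.0, 0.0, 0.0], [0.0, 0.0, 0.0, 0.0, 0.0, 0.0, 0.0, 0.0], [0.0, 0.0, 0.0, 0.0, 0.0, 0.0, 0.0, 0.0], [0.0, 0.0, 0.0, 0.0, 0.0, 0.0, 0.0, 0.0]]
`accumulate(grad_refs[0], [5.0, 6.0, 0.5])` → gradients = [5.0, 6.0, 0.5, 0.0, 0.0, 0.0, 0.0, 0.0]; grad_refs = [[5.0, 6.0, 0.5, 0.0, 0.0, 0.0, 0.0, 0.0], [5.0, 6.0, 0.5, 0.0, 0.0, 0.0, 0.0, 0.0], [5.0, 6.0, 0.5, 0.0, 0.0, 0.0, 0.0, 0.0], [5.0, 6.0, 0.5, 0.0, 0.0, 0.0, 0.0, 0.0], [5.0, 6.0, 0.5, 0.0, 0.0, 0.0, 0.0, 0.0], [5.0, 6.0, 0.5, 0.0, 0.0, 0.0, 0.0, 0.0], [5.0, 6.0, 0.5, 0.0, 0.0, 0.0, 0.0, 0.0]]
`accumulate(grad_refs[1], [3.5, 0.5, 5.0])` → gradients = [8.5, 6.5, 5.5, 0.0, 0.0, 0.0, 0.0, 0.0]; grad_refs = [[8.5, 6.5, 5.5, 0.0, 0.0, 0.0, 0.0, 0.0], [8.5, 6.5, 5.5, 0.0, 0.0, 0.0, 0.0, 0.0], [8.5, 6.5, 5.5, 0.0, 0.0, 0.0, 0.0, 0.0], [8.5, 6.5, 5.5, 0.0, 0.0, 0.0, 0.0, 0.0], [8.5, 6.5, 5.5, 0.0, 0.0, 0.0, 0.0, 0.0], [8.5, 6.5, 5.5, 0.0, 0.0, 0.0, 0.0, 0.0], [8.5, 6.5, 5.5, 0.0, 0.0, 0.0, 0.0, 0.0]]
`print(gradients)` → prints [8.5, 6.5, 5.5, 0.0, 0.0, 0.0, 0.0, 0.0]
`print(grad_refs[0] is grad_refs[1])` → prints True

Answer:
[8.5, 6.5, 5.5, 0.0, 0.0, 0.0, 0.0, 0.0]
True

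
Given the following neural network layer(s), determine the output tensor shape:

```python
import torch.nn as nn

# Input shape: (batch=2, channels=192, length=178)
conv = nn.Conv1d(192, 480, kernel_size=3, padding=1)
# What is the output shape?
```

Input: (2, 192, 178) -> Output: (2, 480, 178)

Answer: (2, 480, 178)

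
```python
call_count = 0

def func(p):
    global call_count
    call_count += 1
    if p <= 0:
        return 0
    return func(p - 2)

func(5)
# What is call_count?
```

Linear recursion stepping by 2: 4 calls from p=5 down to ≤0.

Answer: 4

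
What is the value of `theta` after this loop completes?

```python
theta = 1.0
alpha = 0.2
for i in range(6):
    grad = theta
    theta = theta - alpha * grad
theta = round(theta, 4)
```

Gradient descent: w = 1.0 * (1 - 0.2)^6
`theta` takes the values: 1.0 → 0.8 → 0.64 → 0.512 → 0.4096 → 0.32768 → 0.262144 → 0.2621

Answer: 0.2621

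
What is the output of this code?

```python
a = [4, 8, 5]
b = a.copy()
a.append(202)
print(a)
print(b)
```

Key concept: list.copy() creates independent copy.
Step by step:
`a = [4, 8, 5]` → a = [4, 8, 5]
`b = a.copy()` → b = [4, 8, 5]
`a.append(202)` → a = [4, 8, 5, 202]
`print(a)` → prints [4, 8, 5, 202]
`print(b)` → prints [4, 8, 5]

Answer:
[4, 8, 5, 202]
[4, 8, 5]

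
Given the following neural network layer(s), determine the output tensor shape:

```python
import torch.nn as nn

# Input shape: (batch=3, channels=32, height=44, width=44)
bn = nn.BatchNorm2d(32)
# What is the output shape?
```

Input: (3, 32, 44, 44) -> Output: (3, 32, 44, 44)

Answer: (3, 32, 44, 44)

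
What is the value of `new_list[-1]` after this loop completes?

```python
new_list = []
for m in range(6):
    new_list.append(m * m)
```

Last element of squares 0 to 5
`new_list` takes the values: [] → [0] → [0, 1] → [0, 1, 4] → [0, 1, 4, 9] → [0, 1, 4, 9, 16] → [0, 1, 4, 9, 16, 25]
So `new_list[-1]` = 25

Answer: 25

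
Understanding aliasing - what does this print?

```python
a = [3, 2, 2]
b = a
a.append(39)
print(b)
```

Key concept: basic list aliasing.
Step by step:
`a = [3, 2, 2]` → a = [3, 2, 2]
`b = a` → b = [3, 2, 2] (same object as a)
`a.append(39)` → a = [3, 2, 2, 39] (same object as b); b = [3, 2, 2, 39] (same object as a)
`print(b)` → prints [3, 2, 2, 39]

Answer: [3, 2, 2, 39]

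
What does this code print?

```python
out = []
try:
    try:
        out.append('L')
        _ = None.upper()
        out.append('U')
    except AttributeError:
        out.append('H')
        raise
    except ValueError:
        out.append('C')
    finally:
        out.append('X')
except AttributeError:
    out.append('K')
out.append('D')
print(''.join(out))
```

Execution trace: 'L' (try body) → 'H' (except AttributeError) → 'X' (finally) → 'K' (outer except AttributeError) → 'D' (after the try/except). Output: LHXKD

Answer: LHXKD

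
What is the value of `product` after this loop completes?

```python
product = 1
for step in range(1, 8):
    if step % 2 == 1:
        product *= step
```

Product of odd numbers 1 to 7
`product` takes the values: 1 → 3 → 15 → 105

Answer: 105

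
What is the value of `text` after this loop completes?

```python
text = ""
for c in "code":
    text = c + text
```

Reverse 'code'
`text` takes the values: "" → "c" → "oc" → "doc" → "edoc"

Answer: "edoc"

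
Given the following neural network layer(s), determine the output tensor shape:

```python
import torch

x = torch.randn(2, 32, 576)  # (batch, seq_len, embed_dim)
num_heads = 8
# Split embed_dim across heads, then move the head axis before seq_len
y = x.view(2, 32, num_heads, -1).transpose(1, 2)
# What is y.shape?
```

Input: (2, 32, 576) -> head_dim = 576 // 8 = 72; after view: (2, 32, 8, 72) -> after transpose(1, 2): (2, 8, 32, 72) -> Output: (2, 8, 32, 72)

Answer: (2, 8, 32, 72)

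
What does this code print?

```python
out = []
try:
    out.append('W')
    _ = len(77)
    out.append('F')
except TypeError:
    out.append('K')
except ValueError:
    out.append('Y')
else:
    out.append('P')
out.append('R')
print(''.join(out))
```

Execution trace: 'W' (try body) → 'K' (except TypeError) → 'R' (after the try/except). Output: WKR

Answer: WKR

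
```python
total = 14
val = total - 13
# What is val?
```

Trace:
`total = 14` → total = 14
`val = total - 13` → val = 1
So val = 1

Answer: 1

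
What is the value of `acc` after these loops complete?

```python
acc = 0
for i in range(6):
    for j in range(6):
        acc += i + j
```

Sum of all i+j for i,j in 6x6
`acc` takes the values: 0 → 1 → 3 → 6 → 10 → 15 → 16 → 18 → 21 → 25 → 30 → 36 → 38 → 41 → 45 → 50 → 56 → 63 → 66 → 70 → 75 → 81 → 88 → 96 → 100 → 105 → 111 → 118 → 126 → 135 → 140 → 146 → 153 → 161 → 170 → 180

Answer: 180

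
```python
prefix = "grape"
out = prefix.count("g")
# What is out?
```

Trace:
`prefix = "grape"` → prefix = 'grape'
`out = prefix.count("g")` → out = 1
So out = 1

Answer: 1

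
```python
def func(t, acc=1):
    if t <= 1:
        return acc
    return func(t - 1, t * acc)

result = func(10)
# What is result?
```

Accumulator trace (n, acc): (10, 1) -> (9, 10) -> (8, 90) -> (7, 720) -> (6, 5040) -> (5, 30240) -> (4, 151200) -> (3, 604800) -> (2, 1814400) -> (1, 3628800) -> return 3628800

Answer: 3628800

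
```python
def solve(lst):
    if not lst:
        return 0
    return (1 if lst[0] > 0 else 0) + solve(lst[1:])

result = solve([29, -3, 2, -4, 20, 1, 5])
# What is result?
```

Count of positive elements in [29, -3, 2, -4, 20, 1, 5] = 5

Answer: 5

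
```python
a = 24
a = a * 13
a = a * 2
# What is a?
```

Trace:
`a = 24` → a = 24
`a = a * 13` → a = 312
`a = a * 2` → a = 624
So a = 624

Answer: 624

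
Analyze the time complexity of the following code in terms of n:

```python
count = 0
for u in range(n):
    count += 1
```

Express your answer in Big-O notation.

Each loop level contributes: n. Multiplying the contributions gives O(n).

Answer: O(n)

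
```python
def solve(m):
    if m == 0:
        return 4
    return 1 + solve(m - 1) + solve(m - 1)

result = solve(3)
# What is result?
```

solve(m) = 1 + 2·solve(m-1), solve(0)=4. Closed form: (4+1)·2^3 - 1 = 39.

Answer: 39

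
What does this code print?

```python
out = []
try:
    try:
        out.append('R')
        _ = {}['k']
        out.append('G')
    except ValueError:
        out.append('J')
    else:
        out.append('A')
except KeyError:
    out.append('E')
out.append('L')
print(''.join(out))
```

Execution trace: 'R' (try body) → 'E' (outer except KeyError) → 'L' (after the try/except). Output: REL

Answer: REL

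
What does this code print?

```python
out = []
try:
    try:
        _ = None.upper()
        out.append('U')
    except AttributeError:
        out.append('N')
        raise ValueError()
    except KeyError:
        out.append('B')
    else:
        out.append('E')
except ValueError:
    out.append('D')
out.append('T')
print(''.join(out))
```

Execution trace: 'N' (inner except AttributeError) → 'D' (outer except ValueError) → 'T' (after the try/except). Output: NDT

Answer: NDT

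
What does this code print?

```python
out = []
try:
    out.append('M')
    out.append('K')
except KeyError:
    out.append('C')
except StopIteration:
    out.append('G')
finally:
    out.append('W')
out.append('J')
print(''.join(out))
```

Execution trace: 'M' (try body) → 'K' (try body, no exception) → 'W' (finally) → 'J' (after the try/except). Output: MKWJ

Answer: MKWJ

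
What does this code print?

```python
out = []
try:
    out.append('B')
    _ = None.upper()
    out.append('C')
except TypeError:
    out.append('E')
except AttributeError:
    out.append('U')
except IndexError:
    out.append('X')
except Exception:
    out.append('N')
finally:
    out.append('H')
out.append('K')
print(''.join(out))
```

Execution trace: 'B' (try body) → 'U' (except AttributeError) → 'H' (finally) → 'K' (after the try/except). Output: BUHK

Answer: BUHK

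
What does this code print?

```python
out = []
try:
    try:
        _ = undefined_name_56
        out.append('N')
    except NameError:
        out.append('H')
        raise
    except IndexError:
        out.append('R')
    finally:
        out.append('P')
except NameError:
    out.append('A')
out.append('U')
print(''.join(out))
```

Execution trace: 'H' (inner except NameError) → 'P' (inner finally) → 'A' (outer except NameError) → 'U' (after the try/except). Output: HPAU

Answer: HPAU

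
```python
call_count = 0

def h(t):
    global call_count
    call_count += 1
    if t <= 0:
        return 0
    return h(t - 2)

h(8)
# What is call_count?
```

Linear recursion stepping by 2: 5 calls from t=8 down to ≤0.

Answer: 5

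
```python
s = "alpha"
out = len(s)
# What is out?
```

Trace:
`s = "alpha"` → s = 'alpha'
`out = len(s)` → out = 5
So out = 5

Answer: 5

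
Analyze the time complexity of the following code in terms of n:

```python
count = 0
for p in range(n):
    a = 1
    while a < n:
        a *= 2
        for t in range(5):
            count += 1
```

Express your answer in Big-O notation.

Each loop level contributes: n × log n × 1. Multiplying the contributions gives O(n log n).

Answer: O(n log n)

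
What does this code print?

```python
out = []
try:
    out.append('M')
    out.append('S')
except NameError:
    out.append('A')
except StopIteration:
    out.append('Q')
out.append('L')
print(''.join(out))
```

Execution trace: 'M' (try body) → 'S' (try body, no exception) → 'L' (after the try/except). Output: MSL

Answer: MSL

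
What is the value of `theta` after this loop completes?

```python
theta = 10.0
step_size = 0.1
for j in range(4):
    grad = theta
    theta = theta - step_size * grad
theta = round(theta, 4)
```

Gradient descent: w = 10.0 * (1 - 0.1)^4
`theta` takes the values: 10.0 → 9.0 → 8.1 → 7.29 → 6.561

Answer: 6.561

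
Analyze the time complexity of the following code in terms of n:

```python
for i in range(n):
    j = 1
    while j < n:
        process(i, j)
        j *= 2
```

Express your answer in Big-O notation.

This is Linear outer loop, logarithmic inner loop. Time complexity: O(n log n).

Answer: O(n log n)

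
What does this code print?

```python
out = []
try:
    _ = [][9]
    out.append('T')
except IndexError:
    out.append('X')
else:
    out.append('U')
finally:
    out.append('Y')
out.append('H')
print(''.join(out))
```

Execution trace: 'X' (except IndexError) → 'Y' (finally) → 'H' (after the try/except). Output: XYH

Answer: XYH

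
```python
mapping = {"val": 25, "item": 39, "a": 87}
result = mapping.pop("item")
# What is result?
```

Trace:
`mapping = {"val": 25, "item": 39, "a": 87}` → mapping = {'val': 25, 'item': 39, 'a': 87}
`result = mapping.pop("item")` → mapping = {'val': 25, 'a': 87}; result = 39
So result = 39

Answer: 39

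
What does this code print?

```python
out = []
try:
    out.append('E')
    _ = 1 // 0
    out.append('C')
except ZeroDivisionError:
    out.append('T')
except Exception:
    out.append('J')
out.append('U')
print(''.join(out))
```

Execution trace: 'E' (try body) → 'T' (except ZeroDivisionError) → 'U' (after the try/except). Output: ETU

Answer: ETU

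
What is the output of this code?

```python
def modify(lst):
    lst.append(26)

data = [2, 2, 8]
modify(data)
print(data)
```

Key concept: function modifies passed list.
Step by step:
`data = [2, 2, 8]` → data = [2, 2, 8]
`modify(data)` → data = [2, 2, 8, 26]
`print(data)` → prints [2, 2, 8, 26]

Answer: [2, 2, 8, 26]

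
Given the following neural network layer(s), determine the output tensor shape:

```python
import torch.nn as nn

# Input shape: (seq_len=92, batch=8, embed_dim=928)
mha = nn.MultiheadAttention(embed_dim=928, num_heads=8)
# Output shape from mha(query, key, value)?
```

Input: (92, 8, 928) -> Output: (92, 8, 928)

Answer: (92, 8, 928)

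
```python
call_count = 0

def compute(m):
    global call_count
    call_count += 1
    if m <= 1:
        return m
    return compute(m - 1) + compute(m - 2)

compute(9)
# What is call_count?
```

Calls(m) = 1 + Calls(m-1) + Calls(m-2); Calls(0)=Calls(1)=1. For m=9 this gives 109.

Answer: 109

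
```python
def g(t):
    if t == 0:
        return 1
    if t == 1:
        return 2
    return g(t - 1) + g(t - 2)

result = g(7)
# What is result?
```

Build up from base cases: g(0)=1, g(1)=2, g(2)=3, g(3)=5, g(4)=8, g(5)=13, g(6)=21, ..., g(7)=34

Answer: 34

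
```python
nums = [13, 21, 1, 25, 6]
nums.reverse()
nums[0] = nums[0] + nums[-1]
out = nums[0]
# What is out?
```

Trace:
`nums = [13, 21, 1, 25, 6]` → nums = [13, 21, 1, 25, 6]
`nums.reverse()` → nums = [6, 25, 1, 21, 13]
`nums[0] = nums[0] + nums[-1]` → nums = [19, 25, 1, 21, 13]
`out = nums[0]` → out = 19
So out = 19

Answer: 19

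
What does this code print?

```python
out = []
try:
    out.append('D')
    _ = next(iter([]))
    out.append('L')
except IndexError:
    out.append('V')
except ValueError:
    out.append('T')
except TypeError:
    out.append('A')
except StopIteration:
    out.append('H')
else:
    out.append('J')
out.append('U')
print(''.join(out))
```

Execution trace: 'D' (try body) → 'H' (except StopIteration) → 'U' (after the try/except). Output: DHU

Answer: DHU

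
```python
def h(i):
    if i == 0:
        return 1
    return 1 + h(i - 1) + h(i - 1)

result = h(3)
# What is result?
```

h(i) = 1 + 2·h(i-1), h(0)=1. Closed form: (1+1)·2^3 - 1 = 15.

Answer: 15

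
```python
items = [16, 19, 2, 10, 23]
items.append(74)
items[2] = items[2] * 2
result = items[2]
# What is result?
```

Trace:
`items = [16, 19, 2, 10, 23]` → items = [16, 19, 2, 10, 23]
`items.append(74)` → items = [16, 19, 2, 10, 23, 74]
`items[2] = items[2] * 2` → items = [16, 19, 4, 10, 23, 74]
`result = items[2]` → result = 4
So result = 4

Answer: 4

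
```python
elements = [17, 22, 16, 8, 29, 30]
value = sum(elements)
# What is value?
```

Trace:
`elements = [17, 22, 16, 8, 29, 30]` → elements = [17, 22, 16, 8, 29, 30]
`value = sum(elements)` → value = 122
So value = 122

Answer: 122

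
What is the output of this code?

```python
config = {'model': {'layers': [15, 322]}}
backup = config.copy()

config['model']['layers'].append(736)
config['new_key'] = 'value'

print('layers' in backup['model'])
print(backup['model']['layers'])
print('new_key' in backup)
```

Key concept: shallow copy gotcha with nested dict.
Step by step:
`config = {'model': {'layers': [15, 322]}}` → config = {'model': {'layers': [15, 322]}}
`backup = config.copy()` → backup = {'model': {'layers': [15, 322]}}
`config['model']['layers'].append(736)` → config = {'model': {'layers': [15, 322, 736]}}; backup = {'model': {'layers': [15, 322, 736]}}
`config['new_key'] = 'value'` → config = {'model': {'layers': [15, 322, 736]}, 'new_key': 'value'}
`print('layers' in backup['model'])` → prints True
`print(backup['model']['layers'])` → prints [15, 322, 736]
`print('new_key' in backup)` → prints False

Answer:
True
[15, 322, 736]
False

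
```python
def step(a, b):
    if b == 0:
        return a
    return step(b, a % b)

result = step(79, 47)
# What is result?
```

step(79, 47) -> step(47, 32) -> step(32, 15) -> step(15, 2) -> step(2, 1) -> step(1, 0) -> 1

Answer: 1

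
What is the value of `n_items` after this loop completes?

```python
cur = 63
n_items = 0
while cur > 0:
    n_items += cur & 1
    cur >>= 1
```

Count set bits in 63 (binary: 0b111111)
`n_items` takes the values: 0 → 1 → 2 → 3 → 4 → 5 → 6

Answer: 6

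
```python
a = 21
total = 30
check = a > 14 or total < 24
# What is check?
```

Trace:
`a = 21` → a = 21
`total = 30` → total = 30
`check = a > 14 or total < 24` → check = True
So check = True

Answer: True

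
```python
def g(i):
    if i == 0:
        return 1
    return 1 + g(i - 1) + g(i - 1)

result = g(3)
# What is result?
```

g(i) = 1 + 2·g(i-1), g(0)=1. Closed form: (1+1)·2^3 - 1 = 15.

Answer: 15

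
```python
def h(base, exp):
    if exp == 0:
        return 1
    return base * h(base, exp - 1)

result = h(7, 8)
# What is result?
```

h(7, 8) = 7 * 7 * 7 * 7 * 7 * 7 * 7 * 7 = 5764801

Answer: 5764801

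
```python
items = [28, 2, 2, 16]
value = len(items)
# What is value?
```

Trace:
`items = [28, 2, 2, 16]` → items = [28, 2, 2, 16]
`value = len(items)` → value = 4
So value = 4

Answer: 4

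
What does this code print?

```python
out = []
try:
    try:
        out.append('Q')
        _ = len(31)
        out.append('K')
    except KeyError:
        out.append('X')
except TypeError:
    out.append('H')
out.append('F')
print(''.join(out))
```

Execution trace: 'Q' (try body) → 'H' (outer except TypeError) → 'F' (after the try/except). Output: QHF

Answer: QHF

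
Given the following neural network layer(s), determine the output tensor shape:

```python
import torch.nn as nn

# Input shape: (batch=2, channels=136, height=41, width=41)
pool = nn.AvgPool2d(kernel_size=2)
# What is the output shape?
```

Input: (2, 136, 41, 41) -> Output: (2, 136, 20, 20)

Answer: (2, 136, 20, 20)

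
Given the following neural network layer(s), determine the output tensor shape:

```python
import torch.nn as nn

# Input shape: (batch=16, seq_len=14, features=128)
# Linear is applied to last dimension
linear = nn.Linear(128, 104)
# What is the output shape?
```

Input: (16, 14, 128) -> Output: (16, 14, 104)

Answer: (16, 14, 104)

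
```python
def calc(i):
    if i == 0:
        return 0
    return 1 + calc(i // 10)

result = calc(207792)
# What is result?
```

Count of digits of 207792: 6

Answer: 6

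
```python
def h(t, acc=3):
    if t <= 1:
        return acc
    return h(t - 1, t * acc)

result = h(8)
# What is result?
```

Accumulator trace (n, acc): (8, 3) -> (7, 24) -> (6, 168) -> (5, 1008) -> (4, 5040) -> (3, 20160) -> (2, 60480) -> (1, 120960) -> return 120960

Answer: 120960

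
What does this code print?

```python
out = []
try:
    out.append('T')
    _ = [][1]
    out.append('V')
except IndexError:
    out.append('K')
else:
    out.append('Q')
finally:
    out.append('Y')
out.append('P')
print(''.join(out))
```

Execution trace: 'T' (try body) → 'K' (except IndexError) → 'Y' (finally) → 'P' (after the try/except). Output: TKYP

Answer: TKYP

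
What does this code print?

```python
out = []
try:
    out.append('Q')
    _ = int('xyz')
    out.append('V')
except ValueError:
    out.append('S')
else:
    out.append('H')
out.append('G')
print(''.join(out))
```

Execution trace: 'Q' (try body) → 'S' (except ValueError) → 'G' (after the try/except). Output: QSG

Answer: QSG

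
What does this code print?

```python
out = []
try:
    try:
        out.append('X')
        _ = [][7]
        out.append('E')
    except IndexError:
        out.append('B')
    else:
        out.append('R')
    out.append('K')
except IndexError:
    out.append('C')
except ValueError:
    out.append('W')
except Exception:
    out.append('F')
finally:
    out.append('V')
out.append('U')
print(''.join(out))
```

Execution trace: 'X' (inner try body) → 'B' (inner except IndexError) → 'K' (try body, no exception) → 'V' (finally) → 'U' (after the try/except). Output: XBKVU

Answer: XBKVU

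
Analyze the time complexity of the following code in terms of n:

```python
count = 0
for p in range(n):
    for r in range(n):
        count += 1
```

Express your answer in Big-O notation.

Each loop level contributes: n × n. Multiplying the contributions gives O(n^2).

Answer: O(n^2)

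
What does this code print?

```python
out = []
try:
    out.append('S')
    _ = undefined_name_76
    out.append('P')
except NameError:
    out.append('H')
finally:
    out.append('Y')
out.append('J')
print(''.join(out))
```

Execution trace: 'S' (try body) → 'H' (except NameError) → 'Y' (finally) → 'J' (after the try/except). Output: SHYJ

Answer: SHYJ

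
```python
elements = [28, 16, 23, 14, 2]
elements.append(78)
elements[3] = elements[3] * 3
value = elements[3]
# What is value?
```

Trace:
`elements = [28, 16, 23, 14, 2]` → elements = [28, 16, 23, 14, 2]
`elements.append(78)` → elements = [28, 16, 23, 14, 2, 78]
`elements[3] = elements[3] * 3` → elements = [28, 16, 23, 42, 2, 78]
`value = elements[3]` → value = 42
So value = 42

Answer: 42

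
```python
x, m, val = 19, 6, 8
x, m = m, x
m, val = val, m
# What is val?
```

Trace:
`x, m, val = 19, 6, 8` → x = 19; m = 6; val = 8
`x, m = m, x` → x = 6; m = 19
`m, val = val, m` → m = 8; val = 19
So val = 19

Answer: 19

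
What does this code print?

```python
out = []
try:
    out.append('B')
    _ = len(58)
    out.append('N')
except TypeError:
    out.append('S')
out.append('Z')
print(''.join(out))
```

Execution trace: 'B' (try body) → 'S' (except TypeError) → 'Z' (after the try/except). Output: BSZ

Answer: BSZ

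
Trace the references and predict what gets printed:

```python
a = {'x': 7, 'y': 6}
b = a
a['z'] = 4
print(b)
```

Key concept: dict aliasing.
Step by step:
`a = {'x': 7, 'y': 6}` → a = {'x': 7, 'y': 6}
`b = a` → b = {'x': 7, 'y': 6} (same object as a)
`a['z'] = 4` → a = {'x': 7, 'y': 6, 'z': 4} (same object as b); b = {'x': 7, 'y': 6, 'z': 4} (same object as a)
`print(b)` → prints {'x': 7, 'y': 6, 'z': 4}

Answer: {'x': 7, 'y': 6, 'z': 4}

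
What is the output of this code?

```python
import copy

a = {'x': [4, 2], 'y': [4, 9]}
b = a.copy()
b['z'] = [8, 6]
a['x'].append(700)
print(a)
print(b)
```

Key concept: shallow copy of dict with mutable values.
Step by step:
`a = {'x': [4, 2], 'y': [4, 9]}` → a = {'x': [4, 2], 'y': [4, 9]}
`b = a.copy()` → b = {'x': [4, 2], 'y': [4, 9]}
`b['z'] = [8, 6]` → b = {'x': [4, 2], 'y': [4, 9], 'z': [8, 6]}
`a['x'].append(700)` → a = {'x': [4, 2, 700], 'y': [4, 9]}; b = {'x': [4, 2, 700], 'y': [4, 9], 'z': [8, 6]}
`print(a)` → prints {'x': [4, 2, 700], 'y': [4, 9]}
`print(b)` → prints {'x': [4, 2, 700], 'y': [4, 9], 'z': [8, 6]}

Answer:
{'x': [4, 2, 700], 'y': [4, 9]}
{'x': [4, 2, 700], 'y': [4, 9], 'z': [8, 6]}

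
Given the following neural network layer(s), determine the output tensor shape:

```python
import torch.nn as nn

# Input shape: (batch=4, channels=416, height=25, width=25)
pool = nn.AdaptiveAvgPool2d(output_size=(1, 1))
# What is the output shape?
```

Input: (4, 416, 25, 25) -> Output: (4, 416, 1, 1)

Answer: (4, 416, 1, 1)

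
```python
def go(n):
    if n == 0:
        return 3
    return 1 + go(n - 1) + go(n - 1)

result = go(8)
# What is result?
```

go(n) = 1 + 2·go(n-1), go(0)=3. Closed form: (3+1)·2^8 - 1 = 1023.

Answer: 1023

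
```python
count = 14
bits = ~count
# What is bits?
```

Trace:
`count = 14` → count = 14
`bits = ~count` → bits = -15
So bits = -15

Answer: -15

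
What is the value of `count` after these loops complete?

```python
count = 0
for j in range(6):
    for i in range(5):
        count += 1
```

6 * 5 = 30
`count` takes the values: 0 → 1 → 2 → 3 → 4 → 5 → 6 → 7 → 8 → 9 → 10 → 11 → 12 → 13 → 14 → 15 → 16 → 17 → 18 → 19 → 20 → 21 → 22 → 23 → 24 → 25 → 26 → 27 → 28 → 29 → 30

Answer: 30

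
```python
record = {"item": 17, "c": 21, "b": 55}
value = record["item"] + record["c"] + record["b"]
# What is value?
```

Trace:
`record = {"item": 17, "c": 21, "b": 55}` → record = {'item': 17, 'c': 21, 'b': 55}
`value = record["item"] + record["c"] + record["b"]` → value = 93
So value = 93

Answer: 93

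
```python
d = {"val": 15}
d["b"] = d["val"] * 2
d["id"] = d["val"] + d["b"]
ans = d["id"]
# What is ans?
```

Trace:
`d = {"val": 15}` → d = {'val': 15}
`d["b"] = d["val"] * 2` → d = {'val': 15, 'b': 30}
`d["id"] = d["val"] + d["b"]` → d = {'val': 15, 'b': 30, 'id': 45}
`ans = d["id"]` → ans = 45
So ans = 45

Answer: 45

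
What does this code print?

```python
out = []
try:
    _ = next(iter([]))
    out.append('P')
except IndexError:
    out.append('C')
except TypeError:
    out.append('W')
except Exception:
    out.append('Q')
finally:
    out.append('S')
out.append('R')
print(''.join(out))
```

Execution trace: 'Q' (except Exception) → 'S' (finally) → 'R' (after the try/except). Output: QSR

Answer: QSR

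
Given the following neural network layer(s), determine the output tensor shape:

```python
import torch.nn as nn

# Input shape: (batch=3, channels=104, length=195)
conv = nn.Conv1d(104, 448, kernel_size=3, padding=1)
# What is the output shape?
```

Input: (3, 104, 195) -> Output: (3, 448, 195)

Answer: (3, 448, 195)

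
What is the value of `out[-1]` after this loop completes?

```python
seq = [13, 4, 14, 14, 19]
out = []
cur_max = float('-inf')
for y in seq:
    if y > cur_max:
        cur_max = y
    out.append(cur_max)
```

Running max ends at 19
`out` takes the values: [] → [13] → [13, 13] → [13, 13, 14] → [13, 13, 14, 14] → [13, 13, 14, 14, 19]
So `out[-1]` = 19

Answer: 19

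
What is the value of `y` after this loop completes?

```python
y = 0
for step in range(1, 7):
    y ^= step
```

XOR of 1 to 6
`y` takes the values: 0 → 1 → 3 → 0 → 4 → 1 → 7

Answer: 7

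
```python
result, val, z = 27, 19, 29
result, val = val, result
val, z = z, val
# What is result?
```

Trace:
`result, val, z = 27, 19, 29` → result = 27; val = 19; z = 29
`result, val = val, result` → result = 19; val = 27
`val, z = z, val` → val = 29; z = 27
So result = 19

Answer: 19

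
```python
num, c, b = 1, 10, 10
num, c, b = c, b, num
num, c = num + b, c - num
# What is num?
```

Trace:
`num, c, b = 1, 10, 10` → num = 1; c = 10; b = 10
`num, c, b = c, b, num` → num = 10; c = 10; b = 1
`num, c = num + b, c - num` → num = 11; c = 0
So num = 11

Answer: 11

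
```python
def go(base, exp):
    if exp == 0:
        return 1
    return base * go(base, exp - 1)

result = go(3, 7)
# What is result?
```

go(3, 7) = 3 * 3 * 3 * 3 * 3 * 3 * 3 = 2187

Answer: 2187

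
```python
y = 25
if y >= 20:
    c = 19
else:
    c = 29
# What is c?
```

Trace:
`y = 25` → y = 25
`if y >= 20: ...` → y >= 20 is True → c = 19
So c = 19

Answer: 19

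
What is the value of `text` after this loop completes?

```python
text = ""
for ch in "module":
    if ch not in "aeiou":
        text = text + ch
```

Remove vowels from 'module'
`text` takes the values: "" → "m" → "md" → "mdl"

Answer: "mdl"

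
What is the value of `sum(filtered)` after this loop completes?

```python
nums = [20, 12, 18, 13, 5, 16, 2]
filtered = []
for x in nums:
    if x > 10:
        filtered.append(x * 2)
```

Sum of doubled values > 10
`filtered` takes the values: [] → [40] → [40, 24] → [40, 24, 36] → [40, 24, 36, 26] → [40, 24, 36, 26, 32]
So `sum(filtered)` = 158

Answer: 158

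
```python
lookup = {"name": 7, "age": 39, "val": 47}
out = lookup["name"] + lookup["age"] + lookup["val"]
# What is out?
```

Trace:
`lookup = {"name": 7, "age": 39, "val": 47}` → lookup = {'name': 7, 'age': 39, 'val': 47}
`out = lookup["name"] + lookup["age"] + lookup["val"]` → out = 93
So out = 93

Answer: 93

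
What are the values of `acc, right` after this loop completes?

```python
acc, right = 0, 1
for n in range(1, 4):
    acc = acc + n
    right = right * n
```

Sum and factorial of 1 to 3
`acc, right` takes the values: (0, 1) → (1, 1) → (3, 1) → (3, 2) → (6, 2) → (6, 6)

Answer: 6, 6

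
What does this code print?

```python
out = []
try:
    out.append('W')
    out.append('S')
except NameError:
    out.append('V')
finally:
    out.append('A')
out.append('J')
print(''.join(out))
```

Execution trace: 'W' (try body) → 'S' (try body, no exception) → 'A' (finally) → 'J' (after the try/except). Output: WSAJ

Answer: WSAJ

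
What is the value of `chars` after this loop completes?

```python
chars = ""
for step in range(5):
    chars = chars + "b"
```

Repeat 'b' 5 times
`chars` takes the values: "" → "b" → "bb" → "bbb" → "bbbb" → "bbbbb"

Answer: "bbbbb"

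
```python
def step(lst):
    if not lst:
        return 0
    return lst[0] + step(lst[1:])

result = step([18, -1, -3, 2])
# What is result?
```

18 + (-1) + (-3) + 2 + 0 = 16

Answer: 16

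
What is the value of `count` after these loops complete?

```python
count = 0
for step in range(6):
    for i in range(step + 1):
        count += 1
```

Triangle: 1 + 2 + ... + 6
`count` takes the values: 0 → 1 → 2 → 3 → 4 → 5 → 6 → 7 → 8 → 9 → 10 → 11 → 12 → 13 → 14 → 15 → 16 → 17 → 18 → 19 → 20 → 21

Answer: 21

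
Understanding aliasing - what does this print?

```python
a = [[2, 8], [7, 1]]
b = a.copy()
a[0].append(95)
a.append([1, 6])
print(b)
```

Key concept: shallow copy with nested lists.
Step by step:
`a = [[2, 8], [7, 1]]` → a = [[2, 8], [7, 1]]
`b = a.copy()` → b = [[2, 8], [7, 1]]
`a[0].append(95)` → a = [[2, 8, 95], [7, 1]]; b = [[2, 8, 95], [7, 1]]
`a.append([1, 6])` → a = [[2, 8, 95], [7, 1], [1, 6]]
`print(b)` → prints [[2, 8, 95], [7, 1]]

Answer: [[2, 8, 95], [7, 1]]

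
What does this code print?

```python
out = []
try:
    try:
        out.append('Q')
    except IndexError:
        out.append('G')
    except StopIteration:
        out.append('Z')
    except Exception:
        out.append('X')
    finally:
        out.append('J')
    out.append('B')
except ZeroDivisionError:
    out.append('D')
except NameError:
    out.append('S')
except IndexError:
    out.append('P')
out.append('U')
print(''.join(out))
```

Execution trace: 'Q' (inner try body, no exception) → 'J' (inner finally) → 'B' (try body, no exception) → 'U' (after the try/except). Output: QJBU

Answer: QJBU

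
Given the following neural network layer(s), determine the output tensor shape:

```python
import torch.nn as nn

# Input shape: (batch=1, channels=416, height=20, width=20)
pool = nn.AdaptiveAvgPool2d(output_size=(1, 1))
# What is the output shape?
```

Input: (1, 416, 20, 20) -> Output: (1, 416, 1, 1)

Answer: (1, 416, 1, 1)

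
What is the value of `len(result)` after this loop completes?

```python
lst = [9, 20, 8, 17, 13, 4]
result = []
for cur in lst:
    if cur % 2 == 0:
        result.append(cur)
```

Count even numbers in [9, 20, 8, 17, 13, 4]
`result` takes the values: [] → [20] → [20, 8] → [20, 8, 4]
So `len(result)` = 3

Answer: 3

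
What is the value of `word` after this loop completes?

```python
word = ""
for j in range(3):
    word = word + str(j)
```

Concatenate digits 0 to 2
`word` takes the values: "" → "0" → "01" → "012"

Answer: "012"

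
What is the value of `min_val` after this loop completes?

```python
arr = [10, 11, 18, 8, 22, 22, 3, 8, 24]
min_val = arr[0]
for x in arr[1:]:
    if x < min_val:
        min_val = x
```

Minimum of [10, 11, 18, 8, 22, 22, 3, 8, 24]
`min_val` takes the values: 10 → 8 → 3

Answer: 3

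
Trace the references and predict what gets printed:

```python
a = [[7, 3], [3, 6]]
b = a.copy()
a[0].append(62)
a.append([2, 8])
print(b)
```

Key concept: shallow copy with nested lists.
Step by step:
`a = [[7, 3], [3, 6]]` → a = [[7, 3], [3, 6]]
`b = a.copy()` → b = [[7, 3], [3, 6]]
`a[0].append(62)` → a = [[7, 3, 62], [3, 6]]; b = [[7, 3, 62], [3, 6]]
`a.append([2, 8])` → a = [[7, 3, 62], [3, 6], [2, 8]]
`print(b)` → prints [[7, 3, 62], [3, 6]]

Answer: [[7, 3, 62], [3, 6]]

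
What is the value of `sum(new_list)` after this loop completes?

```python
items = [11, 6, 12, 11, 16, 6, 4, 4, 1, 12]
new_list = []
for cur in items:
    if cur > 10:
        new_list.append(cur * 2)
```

Sum of doubled values > 10
`new_list` takes the values: [] → [22] → [22, 24] → [22, 24, 22] → [22, 24, 22, 32] → [22, 24, 22, 32, 24]
So `sum(new_list)` = 124

Answer: 124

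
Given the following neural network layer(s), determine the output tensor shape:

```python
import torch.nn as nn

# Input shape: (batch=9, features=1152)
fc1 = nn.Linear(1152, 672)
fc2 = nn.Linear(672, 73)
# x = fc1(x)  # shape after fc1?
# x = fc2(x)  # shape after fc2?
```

Input: (9, 1152) -> after fc1: (9, 672) -> Output: (9, 73)

Answer: (9, 73)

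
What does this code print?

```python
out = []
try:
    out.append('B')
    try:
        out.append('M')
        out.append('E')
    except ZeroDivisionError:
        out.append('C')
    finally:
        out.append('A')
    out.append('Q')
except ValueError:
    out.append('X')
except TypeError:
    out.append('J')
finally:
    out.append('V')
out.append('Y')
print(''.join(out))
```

Execution trace: 'B' (try body) → 'M' (inner try body) → 'E' (inner try body, no exception) → 'A' (inner finally) → 'Q' (try body, no exception) → 'V' (finally) → 'Y' (after the try/except). Output: BMEAQVY

Answer: BMEAQVY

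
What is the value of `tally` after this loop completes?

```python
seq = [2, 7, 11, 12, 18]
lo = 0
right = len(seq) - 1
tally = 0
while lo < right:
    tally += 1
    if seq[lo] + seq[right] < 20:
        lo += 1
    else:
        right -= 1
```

Steps to find pair summing to 20
`tally` takes the values: 0 → 1 → 2 → 3 → 4

Answer: 4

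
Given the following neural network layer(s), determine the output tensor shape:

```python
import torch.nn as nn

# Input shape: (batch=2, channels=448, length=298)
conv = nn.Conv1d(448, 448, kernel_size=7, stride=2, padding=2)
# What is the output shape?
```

Input: (2, 448, 298) -> Output: (2, 448, 148)

Answer: (2, 448, 148)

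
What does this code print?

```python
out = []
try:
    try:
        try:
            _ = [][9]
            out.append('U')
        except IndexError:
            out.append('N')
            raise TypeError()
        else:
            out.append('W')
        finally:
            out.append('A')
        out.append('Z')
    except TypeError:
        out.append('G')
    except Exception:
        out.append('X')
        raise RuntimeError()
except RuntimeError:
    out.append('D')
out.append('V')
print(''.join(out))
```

Execution trace: 'N' (inner except IndexError) → 'A' (inner finally) → 'G' (except TypeError) → 'V' (after the try/except). Output: NAGV

Answer: NAGV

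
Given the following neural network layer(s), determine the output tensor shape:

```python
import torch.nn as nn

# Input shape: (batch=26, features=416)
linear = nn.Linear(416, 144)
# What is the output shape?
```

Input: (26, 416) -> Output: (26, 144)

Answer: (26, 144)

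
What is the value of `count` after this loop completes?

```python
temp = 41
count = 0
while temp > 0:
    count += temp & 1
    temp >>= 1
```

Count set bits in 41 (binary: 0b101001)
`count` takes the values: 0 → 1 → 2 → 3

Answer: 3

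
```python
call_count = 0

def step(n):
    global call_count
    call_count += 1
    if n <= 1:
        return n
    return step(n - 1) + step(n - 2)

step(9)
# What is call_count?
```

Calls(n) = 1 + Calls(n-1) + Calls(n-2); Calls(0)=Calls(1)=1. For n=9 this gives 109.

Answer: 109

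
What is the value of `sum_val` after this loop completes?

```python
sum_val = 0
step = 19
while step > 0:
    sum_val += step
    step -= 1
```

Sum 19 down to 1
`sum_val` takes the values: 0 → 19 → 37 → 54 → 70 → 85 → 99 → 112 → 124 → 135 → 145 → 154 → 162 → 169 → 175 → 180 → 184 → 187 → 189 → 190

Answer: 190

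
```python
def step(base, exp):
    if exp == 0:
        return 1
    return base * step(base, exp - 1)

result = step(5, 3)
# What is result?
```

step(5, 3) = 5 * 5 * 5 = 125

Answer: 125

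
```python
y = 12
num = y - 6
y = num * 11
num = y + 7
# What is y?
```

Trace:
`y = 12` → y = 12
`num = y - 6` → num = 6
`y = num * 11` → y = 66
`num = y + 7` → num = 73
So y = 66

Answer: 66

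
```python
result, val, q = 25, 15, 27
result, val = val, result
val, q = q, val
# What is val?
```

Trace:
`result, val, q = 25, 15, 27` → result = 25; val = 15; q = 27
`result, val = val, result` → result = 15; val = 25
`val, q = q, val` → val = 27; q = 25
So val = 27

Answer: 27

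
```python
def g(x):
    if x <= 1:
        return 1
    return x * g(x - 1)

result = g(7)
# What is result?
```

g(7) = 7 * 6 * 5 * 4 * 3 * 2 * 1 = 5040

Answer: 5040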